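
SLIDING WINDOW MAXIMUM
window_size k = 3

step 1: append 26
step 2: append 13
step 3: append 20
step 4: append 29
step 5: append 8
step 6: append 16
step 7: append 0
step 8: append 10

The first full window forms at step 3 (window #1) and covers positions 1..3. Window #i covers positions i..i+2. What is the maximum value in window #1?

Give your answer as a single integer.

step 1: append 26 -> window=[26] (not full yet)
step 2: append 13 -> window=[26, 13] (not full yet)
step 3: append 20 -> window=[26, 13, 20] -> max=26
Window #1 max = 26

Answer: 26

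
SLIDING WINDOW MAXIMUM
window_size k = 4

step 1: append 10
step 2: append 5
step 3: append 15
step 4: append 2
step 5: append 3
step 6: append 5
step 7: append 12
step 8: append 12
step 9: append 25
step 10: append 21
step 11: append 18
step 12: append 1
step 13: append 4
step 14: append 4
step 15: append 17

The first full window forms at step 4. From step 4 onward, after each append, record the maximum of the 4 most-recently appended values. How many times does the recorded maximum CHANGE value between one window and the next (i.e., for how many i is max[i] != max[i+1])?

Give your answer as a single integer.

Answer: 5

Derivation:
step 1: append 10 -> window=[10] (not full yet)
step 2: append 5 -> window=[10, 5] (not full yet)
step 3: append 15 -> window=[10, 5, 15] (not full yet)
step 4: append 2 -> window=[10, 5, 15, 2] -> max=15
step 5: append 3 -> window=[5, 15, 2, 3] -> max=15
step 6: append 5 -> window=[15, 2, 3, 5] -> max=15
step 7: append 12 -> window=[2, 3, 5, 12] -> max=12
step 8: append 12 -> window=[3, 5, 12, 12] -> max=12
step 9: append 25 -> window=[5, 12, 12, 25] -> max=25
step 10: append 21 -> window=[12, 12, 25, 21] -> max=25
step 11: append 18 -> window=[12, 25, 21, 18] -> max=25
step 12: append 1 -> window=[25, 21, 18, 1] -> max=25
step 13: append 4 -> window=[21, 18, 1, 4] -> max=21
step 14: append 4 -> window=[18, 1, 4, 4] -> max=18
step 15: append 17 -> window=[1, 4, 4, 17] -> max=17
Recorded maximums: 15 15 15 12 12 25 25 25 25 21 18 17
Changes between consecutive maximums: 5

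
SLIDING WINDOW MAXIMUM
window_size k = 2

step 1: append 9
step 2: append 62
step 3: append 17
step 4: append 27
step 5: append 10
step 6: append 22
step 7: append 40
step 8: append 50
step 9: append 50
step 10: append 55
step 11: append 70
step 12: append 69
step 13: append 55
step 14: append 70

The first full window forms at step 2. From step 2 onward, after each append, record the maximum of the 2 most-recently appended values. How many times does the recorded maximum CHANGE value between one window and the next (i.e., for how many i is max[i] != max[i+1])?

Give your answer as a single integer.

step 1: append 9 -> window=[9] (not full yet)
step 2: append 62 -> window=[9, 62] -> max=62
step 3: append 17 -> window=[62, 17] -> max=62
step 4: append 27 -> window=[17, 27] -> max=27
step 5: append 10 -> window=[27, 10] -> max=27
step 6: append 22 -> window=[10, 22] -> max=22
step 7: append 40 -> window=[22, 40] -> max=40
step 8: append 50 -> window=[40, 50] -> max=50
step 9: append 50 -> window=[50, 50] -> max=50
step 10: append 55 -> window=[50, 55] -> max=55
step 11: append 70 -> window=[55, 70] -> max=70
step 12: append 69 -> window=[70, 69] -> max=70
step 13: append 55 -> window=[69, 55] -> max=69
step 14: append 70 -> window=[55, 70] -> max=70
Recorded maximums: 62 62 27 27 22 40 50 50 55 70 70 69 70
Changes between consecutive maximums: 8

Answer: 8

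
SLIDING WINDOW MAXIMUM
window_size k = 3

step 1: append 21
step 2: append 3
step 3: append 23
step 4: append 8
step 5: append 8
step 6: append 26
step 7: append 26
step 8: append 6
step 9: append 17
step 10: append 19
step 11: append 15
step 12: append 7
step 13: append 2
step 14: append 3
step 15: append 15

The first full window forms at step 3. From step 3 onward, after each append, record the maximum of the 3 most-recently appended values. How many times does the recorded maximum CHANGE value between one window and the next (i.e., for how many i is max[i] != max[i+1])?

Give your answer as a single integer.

Answer: 5

Derivation:
step 1: append 21 -> window=[21] (not full yet)
step 2: append 3 -> window=[21, 3] (not full yet)
step 3: append 23 -> window=[21, 3, 23] -> max=23
step 4: append 8 -> window=[3, 23, 8] -> max=23
step 5: append 8 -> window=[23, 8, 8] -> max=23
step 6: append 26 -> window=[8, 8, 26] -> max=26
step 7: append 26 -> window=[8, 26, 26] -> max=26
step 8: append 6 -> window=[26, 26, 6] -> max=26
step 9: append 17 -> window=[26, 6, 17] -> max=26
step 10: append 19 -> window=[6, 17, 19] -> max=19
step 11: append 15 -> window=[17, 19, 15] -> max=19
step 12: append 7 -> window=[19, 15, 7] -> max=19
step 13: append 2 -> window=[15, 7, 2] -> max=15
step 14: append 3 -> window=[7, 2, 3] -> max=7
step 15: append 15 -> window=[2, 3, 15] -> max=15
Recorded maximums: 23 23 23 26 26 26 26 19 19 19 15 7 15
Changes between consecutive maximums: 5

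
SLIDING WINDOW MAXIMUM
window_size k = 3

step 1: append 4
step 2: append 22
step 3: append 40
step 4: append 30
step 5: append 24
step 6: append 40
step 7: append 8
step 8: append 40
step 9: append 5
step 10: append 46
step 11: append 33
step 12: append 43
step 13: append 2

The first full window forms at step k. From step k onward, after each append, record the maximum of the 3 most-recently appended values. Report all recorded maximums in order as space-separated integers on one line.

Answer: 40 40 40 40 40 40 40 46 46 46 43

Derivation:
step 1: append 4 -> window=[4] (not full yet)
step 2: append 22 -> window=[4, 22] (not full yet)
step 3: append 40 -> window=[4, 22, 40] -> max=40
step 4: append 30 -> window=[22, 40, 30] -> max=40
step 5: append 24 -> window=[40, 30, 24] -> max=40
step 6: append 40 -> window=[30, 24, 40] -> max=40
step 7: append 8 -> window=[24, 40, 8] -> max=40
step 8: append 40 -> window=[40, 8, 40] -> max=40
step 9: append 5 -> window=[8, 40, 5] -> max=40
step 10: append 46 -> window=[40, 5, 46] -> max=46
step 11: append 33 -> window=[5, 46, 33] -> max=46
step 12: append 43 -> window=[46, 33, 43] -> max=46
step 13: append 2 -> window=[33, 43, 2] -> max=43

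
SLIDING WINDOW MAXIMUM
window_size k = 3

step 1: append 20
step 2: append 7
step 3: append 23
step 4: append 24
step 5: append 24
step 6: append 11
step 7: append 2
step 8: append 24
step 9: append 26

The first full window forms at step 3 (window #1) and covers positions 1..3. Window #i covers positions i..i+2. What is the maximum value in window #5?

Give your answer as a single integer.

step 1: append 20 -> window=[20] (not full yet)
step 2: append 7 -> window=[20, 7] (not full yet)
step 3: append 23 -> window=[20, 7, 23] -> max=23
step 4: append 24 -> window=[7, 23, 24] -> max=24
step 5: append 24 -> window=[23, 24, 24] -> max=24
step 6: append 11 -> window=[24, 24, 11] -> max=24
step 7: append 2 -> window=[24, 11, 2] -> max=24
Window #5 max = 24

Answer: 24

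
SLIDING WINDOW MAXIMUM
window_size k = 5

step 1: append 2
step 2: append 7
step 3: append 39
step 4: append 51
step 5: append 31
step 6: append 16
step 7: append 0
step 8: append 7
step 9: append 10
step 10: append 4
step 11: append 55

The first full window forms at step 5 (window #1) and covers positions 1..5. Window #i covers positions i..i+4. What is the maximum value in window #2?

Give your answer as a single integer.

step 1: append 2 -> window=[2] (not full yet)
step 2: append 7 -> window=[2, 7] (not full yet)
step 3: append 39 -> window=[2, 7, 39] (not full yet)
step 4: append 51 -> window=[2, 7, 39, 51] (not full yet)
step 5: append 31 -> window=[2, 7, 39, 51, 31] -> max=51
step 6: append 16 -> window=[7, 39, 51, 31, 16] -> max=51
Window #2 max = 51

Answer: 51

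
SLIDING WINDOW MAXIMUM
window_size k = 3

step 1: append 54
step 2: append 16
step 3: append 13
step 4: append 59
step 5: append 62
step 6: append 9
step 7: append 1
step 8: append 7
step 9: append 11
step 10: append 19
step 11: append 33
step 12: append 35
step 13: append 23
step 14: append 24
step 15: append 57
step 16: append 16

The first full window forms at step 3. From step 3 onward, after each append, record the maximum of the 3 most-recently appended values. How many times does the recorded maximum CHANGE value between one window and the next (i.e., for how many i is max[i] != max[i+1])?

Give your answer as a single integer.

Answer: 8

Derivation:
step 1: append 54 -> window=[54] (not full yet)
step 2: append 16 -> window=[54, 16] (not full yet)
step 3: append 13 -> window=[54, 16, 13] -> max=54
step 4: append 59 -> window=[16, 13, 59] -> max=59
step 5: append 62 -> window=[13, 59, 62] -> max=62
step 6: append 9 -> window=[59, 62, 9] -> max=62
step 7: append 1 -> window=[62, 9, 1] -> max=62
step 8: append 7 -> window=[9, 1, 7] -> max=9
step 9: append 11 -> window=[1, 7, 11] -> max=11
step 10: append 19 -> window=[7, 11, 19] -> max=19
step 11: append 33 -> window=[11, 19, 33] -> max=33
step 12: append 35 -> window=[19, 33, 35] -> max=35
step 13: append 23 -> window=[33, 35, 23] -> max=35
step 14: append 24 -> window=[35, 23, 24] -> max=35
step 15: append 57 -> window=[23, 24, 57] -> max=57
step 16: append 16 -> window=[24, 57, 16] -> max=57
Recorded maximums: 54 59 62 62 62 9 11 19 33 35 35 35 57 57
Changes between consecutive maximums: 8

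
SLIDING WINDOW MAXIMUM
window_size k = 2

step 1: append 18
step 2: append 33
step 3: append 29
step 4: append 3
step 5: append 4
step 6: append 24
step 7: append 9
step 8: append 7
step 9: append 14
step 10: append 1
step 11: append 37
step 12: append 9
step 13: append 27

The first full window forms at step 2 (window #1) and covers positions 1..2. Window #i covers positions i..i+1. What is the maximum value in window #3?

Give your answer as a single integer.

Answer: 29

Derivation:
step 1: append 18 -> window=[18] (not full yet)
step 2: append 33 -> window=[18, 33] -> max=33
step 3: append 29 -> window=[33, 29] -> max=33
step 4: append 3 -> window=[29, 3] -> max=29
Window #3 max = 29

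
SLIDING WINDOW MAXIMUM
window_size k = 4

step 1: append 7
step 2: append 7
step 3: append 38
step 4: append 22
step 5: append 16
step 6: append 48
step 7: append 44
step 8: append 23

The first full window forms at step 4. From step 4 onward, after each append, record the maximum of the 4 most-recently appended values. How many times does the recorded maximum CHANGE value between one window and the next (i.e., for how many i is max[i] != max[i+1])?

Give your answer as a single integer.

Answer: 1

Derivation:
step 1: append 7 -> window=[7] (not full yet)
step 2: append 7 -> window=[7, 7] (not full yet)
step 3: append 38 -> window=[7, 7, 38] (not full yet)
step 4: append 22 -> window=[7, 7, 38, 22] -> max=38
step 5: append 16 -> window=[7, 38, 22, 16] -> max=38
step 6: append 48 -> window=[38, 22, 16, 48] -> max=48
step 7: append 44 -> window=[22, 16, 48, 44] -> max=48
step 8: append 23 -> window=[16, 48, 44, 23] -> max=48
Recorded maximums: 38 38 48 48 48
Changes between consecutive maximums: 1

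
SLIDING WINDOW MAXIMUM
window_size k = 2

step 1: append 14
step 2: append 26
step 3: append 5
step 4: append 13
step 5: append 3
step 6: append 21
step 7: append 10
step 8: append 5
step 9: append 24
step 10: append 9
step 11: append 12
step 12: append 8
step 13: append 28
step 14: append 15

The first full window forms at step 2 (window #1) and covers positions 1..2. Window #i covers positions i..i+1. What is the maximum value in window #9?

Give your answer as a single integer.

Answer: 24

Derivation:
step 1: append 14 -> window=[14] (not full yet)
step 2: append 26 -> window=[14, 26] -> max=26
step 3: append 5 -> window=[26, 5] -> max=26
step 4: append 13 -> window=[5, 13] -> max=13
step 5: append 3 -> window=[13, 3] -> max=13
step 6: append 21 -> window=[3, 21] -> max=21
step 7: append 10 -> window=[21, 10] -> max=21
step 8: append 5 -> window=[10, 5] -> max=10
step 9: append 24 -> window=[5, 24] -> max=24
step 10: append 9 -> window=[24, 9] -> max=24
Window #9 max = 24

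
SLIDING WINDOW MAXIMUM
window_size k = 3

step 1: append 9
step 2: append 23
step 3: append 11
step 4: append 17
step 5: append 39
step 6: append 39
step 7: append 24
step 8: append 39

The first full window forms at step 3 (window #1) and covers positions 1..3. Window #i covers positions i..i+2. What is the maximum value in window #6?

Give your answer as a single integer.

Answer: 39

Derivation:
step 1: append 9 -> window=[9] (not full yet)
step 2: append 23 -> window=[9, 23] (not full yet)
step 3: append 11 -> window=[9, 23, 11] -> max=23
step 4: append 17 -> window=[23, 11, 17] -> max=23
step 5: append 39 -> window=[11, 17, 39] -> max=39
step 6: append 39 -> window=[17, 39, 39] -> max=39
step 7: append 24 -> window=[39, 39, 24] -> max=39
step 8: append 39 -> window=[39, 24, 39] -> max=39
Window #6 max = 39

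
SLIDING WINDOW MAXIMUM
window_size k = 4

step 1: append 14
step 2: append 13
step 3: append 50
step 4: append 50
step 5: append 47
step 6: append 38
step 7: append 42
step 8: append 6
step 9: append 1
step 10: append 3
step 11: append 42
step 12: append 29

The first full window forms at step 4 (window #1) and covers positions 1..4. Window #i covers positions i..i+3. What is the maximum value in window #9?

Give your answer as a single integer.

Answer: 42

Derivation:
step 1: append 14 -> window=[14] (not full yet)
step 2: append 13 -> window=[14, 13] (not full yet)
step 3: append 50 -> window=[14, 13, 50] (not full yet)
step 4: append 50 -> window=[14, 13, 50, 50] -> max=50
step 5: append 47 -> window=[13, 50, 50, 47] -> max=50
step 6: append 38 -> window=[50, 50, 47, 38] -> max=50
step 7: append 42 -> window=[50, 47, 38, 42] -> max=50
step 8: append 6 -> window=[47, 38, 42, 6] -> max=47
step 9: append 1 -> window=[38, 42, 6, 1] -> max=42
step 10: append 3 -> window=[42, 6, 1, 3] -> max=42
step 11: append 42 -> window=[6, 1, 3, 42] -> max=42
step 12: append 29 -> window=[1, 3, 42, 29] -> max=42
Window #9 max = 42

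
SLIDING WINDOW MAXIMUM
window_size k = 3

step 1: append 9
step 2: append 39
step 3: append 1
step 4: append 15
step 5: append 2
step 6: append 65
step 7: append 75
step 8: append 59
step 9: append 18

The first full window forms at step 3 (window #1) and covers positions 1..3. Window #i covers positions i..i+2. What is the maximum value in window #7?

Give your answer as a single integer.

step 1: append 9 -> window=[9] (not full yet)
step 2: append 39 -> window=[9, 39] (not full yet)
step 3: append 1 -> window=[9, 39, 1] -> max=39
step 4: append 15 -> window=[39, 1, 15] -> max=39
step 5: append 2 -> window=[1, 15, 2] -> max=15
step 6: append 65 -> window=[15, 2, 65] -> max=65
step 7: append 75 -> window=[2, 65, 75] -> max=75
step 8: append 59 -> window=[65, 75, 59] -> max=75
step 9: append 18 -> window=[75, 59, 18] -> max=75
Window #7 max = 75

Answer: 75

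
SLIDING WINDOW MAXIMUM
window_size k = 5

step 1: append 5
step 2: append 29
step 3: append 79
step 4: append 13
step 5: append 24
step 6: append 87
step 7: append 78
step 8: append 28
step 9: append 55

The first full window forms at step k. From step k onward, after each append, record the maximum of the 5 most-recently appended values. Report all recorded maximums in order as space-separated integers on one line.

step 1: append 5 -> window=[5] (not full yet)
step 2: append 29 -> window=[5, 29] (not full yet)
step 3: append 79 -> window=[5, 29, 79] (not full yet)
step 4: append 13 -> window=[5, 29, 79, 13] (not full yet)
step 5: append 24 -> window=[5, 29, 79, 13, 24] -> max=79
step 6: append 87 -> window=[29, 79, 13, 24, 87] -> max=87
step 7: append 78 -> window=[79, 13, 24, 87, 78] -> max=87
step 8: append 28 -> window=[13, 24, 87, 78, 28] -> max=87
step 9: append 55 -> window=[24, 87, 78, 28, 55] -> max=87

Answer: 79 87 87 87 87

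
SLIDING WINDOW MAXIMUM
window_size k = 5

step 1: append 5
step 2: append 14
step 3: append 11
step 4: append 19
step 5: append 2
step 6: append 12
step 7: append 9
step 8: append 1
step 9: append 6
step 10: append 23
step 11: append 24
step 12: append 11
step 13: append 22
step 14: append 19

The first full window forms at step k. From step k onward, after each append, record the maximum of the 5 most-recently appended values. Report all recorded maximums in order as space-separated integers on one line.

Answer: 19 19 19 19 12 23 24 24 24 24

Derivation:
step 1: append 5 -> window=[5] (not full yet)
step 2: append 14 -> window=[5, 14] (not full yet)
step 3: append 11 -> window=[5, 14, 11] (not full yet)
step 4: append 19 -> window=[5, 14, 11, 19] (not full yet)
step 5: append 2 -> window=[5, 14, 11, 19, 2] -> max=19
step 6: append 12 -> window=[14, 11, 19, 2, 12] -> max=19
step 7: append 9 -> window=[11, 19, 2, 12, 9] -> max=19
step 8: append 1 -> window=[19, 2, 12, 9, 1] -> max=19
step 9: append 6 -> window=[2, 12, 9, 1, 6] -> max=12
step 10: append 23 -> window=[12, 9, 1, 6, 23] -> max=23
step 11: append 24 -> window=[9, 1, 6, 23, 24] -> max=24
step 12: append 11 -> window=[1, 6, 23, 24, 11] -> max=24
step 13: append 22 -> window=[6, 23, 24, 11, 22] -> max=24
step 14: append 19 -> window=[23, 24, 11, 22, 19] -> max=24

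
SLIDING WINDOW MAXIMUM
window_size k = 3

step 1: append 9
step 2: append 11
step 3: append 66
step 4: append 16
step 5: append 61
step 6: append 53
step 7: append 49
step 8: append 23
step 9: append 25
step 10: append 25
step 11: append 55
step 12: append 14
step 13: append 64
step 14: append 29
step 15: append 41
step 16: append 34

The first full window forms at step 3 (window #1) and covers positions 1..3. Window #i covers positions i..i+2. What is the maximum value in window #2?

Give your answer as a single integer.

Answer: 66

Derivation:
step 1: append 9 -> window=[9] (not full yet)
step 2: append 11 -> window=[9, 11] (not full yet)
step 3: append 66 -> window=[9, 11, 66] -> max=66
step 4: append 16 -> window=[11, 66, 16] -> max=66
Window #2 max = 66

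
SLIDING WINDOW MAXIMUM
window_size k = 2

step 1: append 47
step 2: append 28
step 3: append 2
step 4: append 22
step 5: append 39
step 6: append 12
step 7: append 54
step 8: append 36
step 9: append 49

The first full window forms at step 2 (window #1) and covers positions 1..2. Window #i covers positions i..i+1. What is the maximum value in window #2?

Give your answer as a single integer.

Answer: 28

Derivation:
step 1: append 47 -> window=[47] (not full yet)
step 2: append 28 -> window=[47, 28] -> max=47
step 3: append 2 -> window=[28, 2] -> max=28
Window #2 max = 28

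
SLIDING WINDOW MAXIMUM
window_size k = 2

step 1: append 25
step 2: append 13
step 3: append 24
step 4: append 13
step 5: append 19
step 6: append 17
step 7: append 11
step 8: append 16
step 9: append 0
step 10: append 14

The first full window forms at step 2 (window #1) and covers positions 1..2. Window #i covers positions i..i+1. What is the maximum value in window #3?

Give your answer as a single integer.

step 1: append 25 -> window=[25] (not full yet)
step 2: append 13 -> window=[25, 13] -> max=25
step 3: append 24 -> window=[13, 24] -> max=24
step 4: append 13 -> window=[24, 13] -> max=24
Window #3 max = 24

Answer: 24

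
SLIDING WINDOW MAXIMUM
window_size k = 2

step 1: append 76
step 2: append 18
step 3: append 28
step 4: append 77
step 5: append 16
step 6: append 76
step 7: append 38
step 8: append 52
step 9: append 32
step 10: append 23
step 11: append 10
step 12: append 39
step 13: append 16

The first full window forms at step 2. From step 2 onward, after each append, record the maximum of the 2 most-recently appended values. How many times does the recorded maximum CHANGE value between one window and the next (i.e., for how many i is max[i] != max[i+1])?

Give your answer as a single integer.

Answer: 7

Derivation:
step 1: append 76 -> window=[76] (not full yet)
step 2: append 18 -> window=[76, 18] -> max=76
step 3: append 28 -> window=[18, 28] -> max=28
step 4: append 77 -> window=[28, 77] -> max=77
step 5: append 16 -> window=[77, 16] -> max=77
step 6: append 76 -> window=[16, 76] -> max=76
step 7: append 38 -> window=[76, 38] -> max=76
step 8: append 52 -> window=[38, 52] -> max=52
step 9: append 32 -> window=[52, 32] -> max=52
step 10: append 23 -> window=[32, 23] -> max=32
step 11: append 10 -> window=[23, 10] -> max=23
step 12: append 39 -> window=[10, 39] -> max=39
step 13: append 16 -> window=[39, 16] -> max=39
Recorded maximums: 76 28 77 77 76 76 52 52 32 23 39 39
Changes between consecutive maximums: 7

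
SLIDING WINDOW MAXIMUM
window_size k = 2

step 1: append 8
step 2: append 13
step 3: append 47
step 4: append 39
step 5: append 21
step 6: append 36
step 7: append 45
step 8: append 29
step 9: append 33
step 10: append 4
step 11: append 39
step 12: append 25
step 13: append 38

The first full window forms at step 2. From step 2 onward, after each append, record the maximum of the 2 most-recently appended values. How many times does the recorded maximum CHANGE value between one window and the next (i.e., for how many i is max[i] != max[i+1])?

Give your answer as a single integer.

step 1: append 8 -> window=[8] (not full yet)
step 2: append 13 -> window=[8, 13] -> max=13
step 3: append 47 -> window=[13, 47] -> max=47
step 4: append 39 -> window=[47, 39] -> max=47
step 5: append 21 -> window=[39, 21] -> max=39
step 6: append 36 -> window=[21, 36] -> max=36
step 7: append 45 -> window=[36, 45] -> max=45
step 8: append 29 -> window=[45, 29] -> max=45
step 9: append 33 -> window=[29, 33] -> max=33
step 10: append 4 -> window=[33, 4] -> max=33
step 11: append 39 -> window=[4, 39] -> max=39
step 12: append 25 -> window=[39, 25] -> max=39
step 13: append 38 -> window=[25, 38] -> max=38
Recorded maximums: 13 47 47 39 36 45 45 33 33 39 39 38
Changes between consecutive maximums: 7

Answer: 7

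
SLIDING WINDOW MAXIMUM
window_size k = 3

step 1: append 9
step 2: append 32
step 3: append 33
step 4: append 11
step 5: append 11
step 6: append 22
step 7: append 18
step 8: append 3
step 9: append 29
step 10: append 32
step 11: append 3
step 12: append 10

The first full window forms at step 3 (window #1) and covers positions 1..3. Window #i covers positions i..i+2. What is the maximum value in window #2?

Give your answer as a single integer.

step 1: append 9 -> window=[9] (not full yet)
step 2: append 32 -> window=[9, 32] (not full yet)
step 3: append 33 -> window=[9, 32, 33] -> max=33
step 4: append 11 -> window=[32, 33, 11] -> max=33
Window #2 max = 33

Answer: 33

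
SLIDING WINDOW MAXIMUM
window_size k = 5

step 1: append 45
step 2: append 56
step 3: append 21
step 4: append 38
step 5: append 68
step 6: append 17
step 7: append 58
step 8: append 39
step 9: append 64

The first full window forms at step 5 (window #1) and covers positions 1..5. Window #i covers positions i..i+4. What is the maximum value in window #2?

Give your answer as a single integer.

step 1: append 45 -> window=[45] (not full yet)
step 2: append 56 -> window=[45, 56] (not full yet)
step 3: append 21 -> window=[45, 56, 21] (not full yet)
step 4: append 38 -> window=[45, 56, 21, 38] (not full yet)
step 5: append 68 -> window=[45, 56, 21, 38, 68] -> max=68
step 6: append 17 -> window=[56, 21, 38, 68, 17] -> max=68
Window #2 max = 68

Answer: 68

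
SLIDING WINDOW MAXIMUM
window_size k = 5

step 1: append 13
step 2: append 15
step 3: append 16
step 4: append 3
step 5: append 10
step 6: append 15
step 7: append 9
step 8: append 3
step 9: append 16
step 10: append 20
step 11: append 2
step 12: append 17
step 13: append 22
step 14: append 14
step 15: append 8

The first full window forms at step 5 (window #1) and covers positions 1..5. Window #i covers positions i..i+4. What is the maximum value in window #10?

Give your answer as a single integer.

Answer: 22

Derivation:
step 1: append 13 -> window=[13] (not full yet)
step 2: append 15 -> window=[13, 15] (not full yet)
step 3: append 16 -> window=[13, 15, 16] (not full yet)
step 4: append 3 -> window=[13, 15, 16, 3] (not full yet)
step 5: append 10 -> window=[13, 15, 16, 3, 10] -> max=16
step 6: append 15 -> window=[15, 16, 3, 10, 15] -> max=16
step 7: append 9 -> window=[16, 3, 10, 15, 9] -> max=16
step 8: append 3 -> window=[3, 10, 15, 9, 3] -> max=15
step 9: append 16 -> window=[10, 15, 9, 3, 16] -> max=16
step 10: append 20 -> window=[15, 9, 3, 16, 20] -> max=20
step 11: append 2 -> window=[9, 3, 16, 20, 2] -> max=20
step 12: append 17 -> window=[3, 16, 20, 2, 17] -> max=20
step 13: append 22 -> window=[16, 20, 2, 17, 22] -> max=22
step 14: append 14 -> window=[20, 2, 17, 22, 14] -> max=22
Window #10 max = 22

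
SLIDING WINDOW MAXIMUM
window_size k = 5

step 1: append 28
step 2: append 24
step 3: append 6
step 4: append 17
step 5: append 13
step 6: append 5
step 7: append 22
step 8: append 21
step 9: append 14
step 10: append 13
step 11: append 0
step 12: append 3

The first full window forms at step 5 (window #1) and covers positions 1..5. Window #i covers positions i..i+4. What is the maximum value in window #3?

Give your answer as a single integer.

step 1: append 28 -> window=[28] (not full yet)
step 2: append 24 -> window=[28, 24] (not full yet)
step 3: append 6 -> window=[28, 24, 6] (not full yet)
step 4: append 17 -> window=[28, 24, 6, 17] (not full yet)
step 5: append 13 -> window=[28, 24, 6, 17, 13] -> max=28
step 6: append 5 -> window=[24, 6, 17, 13, 5] -> max=24
step 7: append 22 -> window=[6, 17, 13, 5, 22] -> max=22
Window #3 max = 22

Answer: 22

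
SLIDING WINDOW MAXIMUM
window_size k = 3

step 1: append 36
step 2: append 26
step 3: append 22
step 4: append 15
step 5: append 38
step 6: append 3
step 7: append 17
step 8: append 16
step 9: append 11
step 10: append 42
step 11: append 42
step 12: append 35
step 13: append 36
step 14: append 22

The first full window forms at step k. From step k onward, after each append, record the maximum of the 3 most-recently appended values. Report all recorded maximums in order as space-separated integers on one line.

Answer: 36 26 38 38 38 17 17 42 42 42 42 36

Derivation:
step 1: append 36 -> window=[36] (not full yet)
step 2: append 26 -> window=[36, 26] (not full yet)
step 3: append 22 -> window=[36, 26, 22] -> max=36
step 4: append 15 -> window=[26, 22, 15] -> max=26
step 5: append 38 -> window=[22, 15, 38] -> max=38
step 6: append 3 -> window=[15, 38, 3] -> max=38
step 7: append 17 -> window=[38, 3, 17] -> max=38
step 8: append 16 -> window=[3, 17, 16] -> max=17
step 9: append 11 -> window=[17, 16, 11] -> max=17
step 10: append 42 -> window=[16, 11, 42] -> max=42
step 11: append 42 -> window=[11, 42, 42] -> max=42
step 12: append 35 -> window=[42, 42, 35] -> max=42
step 13: append 36 -> window=[42, 35, 36] -> max=42
step 14: append 22 -> window=[35, 36, 22] -> max=36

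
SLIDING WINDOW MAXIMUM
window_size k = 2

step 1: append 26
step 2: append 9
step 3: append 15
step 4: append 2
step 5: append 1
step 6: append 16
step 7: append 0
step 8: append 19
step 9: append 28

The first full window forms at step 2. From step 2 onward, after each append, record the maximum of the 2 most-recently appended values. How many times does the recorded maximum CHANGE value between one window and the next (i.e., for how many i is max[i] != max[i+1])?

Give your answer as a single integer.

Answer: 5

Derivation:
step 1: append 26 -> window=[26] (not full yet)
step 2: append 9 -> window=[26, 9] -> max=26
step 3: append 15 -> window=[9, 15] -> max=15
step 4: append 2 -> window=[15, 2] -> max=15
step 5: append 1 -> window=[2, 1] -> max=2
step 6: append 16 -> window=[1, 16] -> max=16
step 7: append 0 -> window=[16, 0] -> max=16
step 8: append 19 -> window=[0, 19] -> max=19
step 9: append 28 -> window=[19, 28] -> max=28
Recorded maximums: 26 15 15 2 16 16 19 28
Changes between consecutive maximums: 5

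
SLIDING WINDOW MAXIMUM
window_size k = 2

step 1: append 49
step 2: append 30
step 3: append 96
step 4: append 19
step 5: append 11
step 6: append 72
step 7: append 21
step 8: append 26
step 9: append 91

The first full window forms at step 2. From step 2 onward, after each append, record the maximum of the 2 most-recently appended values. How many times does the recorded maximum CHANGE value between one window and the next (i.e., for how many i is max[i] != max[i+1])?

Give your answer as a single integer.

Answer: 5

Derivation:
step 1: append 49 -> window=[49] (not full yet)
step 2: append 30 -> window=[49, 30] -> max=49
step 3: append 96 -> window=[30, 96] -> max=96
step 4: append 19 -> window=[96, 19] -> max=96
step 5: append 11 -> window=[19, 11] -> max=19
step 6: append 72 -> window=[11, 72] -> max=72
step 7: append 21 -> window=[72, 21] -> max=72
step 8: append 26 -> window=[21, 26] -> max=26
step 9: append 91 -> window=[26, 91] -> max=91
Recorded maximums: 49 96 96 19 72 72 26 91
Changes between consecutive maximums: 5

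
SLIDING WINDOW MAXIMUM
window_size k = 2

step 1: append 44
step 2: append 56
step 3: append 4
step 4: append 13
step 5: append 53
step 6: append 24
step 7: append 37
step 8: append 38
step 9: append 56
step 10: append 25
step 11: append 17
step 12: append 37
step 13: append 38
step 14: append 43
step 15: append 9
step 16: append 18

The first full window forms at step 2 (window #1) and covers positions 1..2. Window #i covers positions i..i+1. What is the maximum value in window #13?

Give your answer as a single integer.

step 1: append 44 -> window=[44] (not full yet)
step 2: append 56 -> window=[44, 56] -> max=56
step 3: append 4 -> window=[56, 4] -> max=56
step 4: append 13 -> window=[4, 13] -> max=13
step 5: append 53 -> window=[13, 53] -> max=53
step 6: append 24 -> window=[53, 24] -> max=53
step 7: append 37 -> window=[24, 37] -> max=37
step 8: append 38 -> window=[37, 38] -> max=38
step 9: append 56 -> window=[38, 56] -> max=56
step 10: append 25 -> window=[56, 25] -> max=56
step 11: append 17 -> window=[25, 17] -> max=25
step 12: append 37 -> window=[17, 37] -> max=37
step 13: append 38 -> window=[37, 38] -> max=38
step 14: append 43 -> window=[38, 43] -> max=43
Window #13 max = 43

Answer: 43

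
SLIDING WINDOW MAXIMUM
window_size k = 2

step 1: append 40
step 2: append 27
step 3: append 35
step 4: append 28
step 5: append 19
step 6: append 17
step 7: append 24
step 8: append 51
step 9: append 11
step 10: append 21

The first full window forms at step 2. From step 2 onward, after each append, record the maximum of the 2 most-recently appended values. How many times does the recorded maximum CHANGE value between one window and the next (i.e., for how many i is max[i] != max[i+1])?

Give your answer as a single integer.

step 1: append 40 -> window=[40] (not full yet)
step 2: append 27 -> window=[40, 27] -> max=40
step 3: append 35 -> window=[27, 35] -> max=35
step 4: append 28 -> window=[35, 28] -> max=35
step 5: append 19 -> window=[28, 19] -> max=28
step 6: append 17 -> window=[19, 17] -> max=19
step 7: append 24 -> window=[17, 24] -> max=24
step 8: append 51 -> window=[24, 51] -> max=51
step 9: append 11 -> window=[51, 11] -> max=51
step 10: append 21 -> window=[11, 21] -> max=21
Recorded maximums: 40 35 35 28 19 24 51 51 21
Changes between consecutive maximums: 6

Answer: 6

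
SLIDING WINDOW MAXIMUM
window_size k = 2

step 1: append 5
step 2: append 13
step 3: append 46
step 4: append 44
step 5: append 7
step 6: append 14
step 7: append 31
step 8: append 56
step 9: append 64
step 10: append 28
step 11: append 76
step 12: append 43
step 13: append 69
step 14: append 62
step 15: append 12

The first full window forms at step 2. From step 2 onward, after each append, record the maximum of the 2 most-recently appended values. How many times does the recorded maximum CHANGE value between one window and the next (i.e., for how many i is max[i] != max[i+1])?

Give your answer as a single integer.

step 1: append 5 -> window=[5] (not full yet)
step 2: append 13 -> window=[5, 13] -> max=13
step 3: append 46 -> window=[13, 46] -> max=46
step 4: append 44 -> window=[46, 44] -> max=46
step 5: append 7 -> window=[44, 7] -> max=44
step 6: append 14 -> window=[7, 14] -> max=14
step 7: append 31 -> window=[14, 31] -> max=31
step 8: append 56 -> window=[31, 56] -> max=56
step 9: append 64 -> window=[56, 64] -> max=64
step 10: append 28 -> window=[64, 28] -> max=64
step 11: append 76 -> window=[28, 76] -> max=76
step 12: append 43 -> window=[76, 43] -> max=76
step 13: append 69 -> window=[43, 69] -> max=69
step 14: append 62 -> window=[69, 62] -> max=69
step 15: append 12 -> window=[62, 12] -> max=62
Recorded maximums: 13 46 46 44 14 31 56 64 64 76 76 69 69 62
Changes between consecutive maximums: 9

Answer: 9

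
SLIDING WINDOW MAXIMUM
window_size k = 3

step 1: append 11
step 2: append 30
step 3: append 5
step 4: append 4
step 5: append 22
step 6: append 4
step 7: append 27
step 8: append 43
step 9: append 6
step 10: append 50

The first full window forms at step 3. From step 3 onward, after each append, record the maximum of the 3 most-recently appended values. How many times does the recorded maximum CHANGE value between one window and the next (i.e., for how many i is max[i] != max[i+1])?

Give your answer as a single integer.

Answer: 4

Derivation:
step 1: append 11 -> window=[11] (not full yet)
step 2: append 30 -> window=[11, 30] (not full yet)
step 3: append 5 -> window=[11, 30, 5] -> max=30
step 4: append 4 -> window=[30, 5, 4] -> max=30
step 5: append 22 -> window=[5, 4, 22] -> max=22
step 6: append 4 -> window=[4, 22, 4] -> max=22
step 7: append 27 -> window=[22, 4, 27] -> max=27
step 8: append 43 -> window=[4, 27, 43] -> max=43
step 9: append 6 -> window=[27, 43, 6] -> max=43
step 10: append 50 -> window=[43, 6, 50] -> max=50
Recorded maximums: 30 30 22 22 27 43 43 50
Changes between consecutive maximums: 4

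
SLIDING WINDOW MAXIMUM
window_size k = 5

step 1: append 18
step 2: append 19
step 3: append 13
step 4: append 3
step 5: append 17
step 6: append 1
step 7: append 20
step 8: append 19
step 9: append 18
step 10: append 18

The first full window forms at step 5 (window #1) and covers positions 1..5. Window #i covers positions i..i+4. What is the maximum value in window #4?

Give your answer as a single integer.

step 1: append 18 -> window=[18] (not full yet)
step 2: append 19 -> window=[18, 19] (not full yet)
step 3: append 13 -> window=[18, 19, 13] (not full yet)
step 4: append 3 -> window=[18, 19, 13, 3] (not full yet)
step 5: append 17 -> window=[18, 19, 13, 3, 17] -> max=19
step 6: append 1 -> window=[19, 13, 3, 17, 1] -> max=19
step 7: append 20 -> window=[13, 3, 17, 1, 20] -> max=20
step 8: append 19 -> window=[3, 17, 1, 20, 19] -> max=20
Window #4 max = 20

Answer: 20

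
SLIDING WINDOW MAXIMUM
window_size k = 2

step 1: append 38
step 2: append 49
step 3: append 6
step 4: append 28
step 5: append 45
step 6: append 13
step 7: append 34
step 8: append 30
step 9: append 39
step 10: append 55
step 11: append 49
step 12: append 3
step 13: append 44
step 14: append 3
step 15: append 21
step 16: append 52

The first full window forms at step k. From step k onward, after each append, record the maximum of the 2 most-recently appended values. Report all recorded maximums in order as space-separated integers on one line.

Answer: 49 49 28 45 45 34 34 39 55 55 49 44 44 21 52

Derivation:
step 1: append 38 -> window=[38] (not full yet)
step 2: append 49 -> window=[38, 49] -> max=49
step 3: append 6 -> window=[49, 6] -> max=49
step 4: append 28 -> window=[6, 28] -> max=28
step 5: append 45 -> window=[28, 45] -> max=45
step 6: append 13 -> window=[45, 13] -> max=45
step 7: append 34 -> window=[13, 34] -> max=34
step 8: append 30 -> window=[34, 30] -> max=34
step 9: append 39 -> window=[30, 39] -> max=39
step 10: append 55 -> window=[39, 55] -> max=55
step 11: append 49 -> window=[55, 49] -> max=55
step 12: append 3 -> window=[49, 3] -> max=49
step 13: append 44 -> window=[3, 44] -> max=44
step 14: append 3 -> window=[44, 3] -> max=44
step 15: append 21 -> window=[3, 21] -> max=21
step 16: append 52 -> window=[21, 52] -> max=52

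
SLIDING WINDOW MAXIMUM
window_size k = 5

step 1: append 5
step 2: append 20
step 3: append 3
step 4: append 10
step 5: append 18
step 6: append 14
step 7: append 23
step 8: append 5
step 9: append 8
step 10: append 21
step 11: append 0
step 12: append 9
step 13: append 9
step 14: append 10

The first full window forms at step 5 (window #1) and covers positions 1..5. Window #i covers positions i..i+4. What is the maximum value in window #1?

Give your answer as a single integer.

Answer: 20

Derivation:
step 1: append 5 -> window=[5] (not full yet)
step 2: append 20 -> window=[5, 20] (not full yet)
step 3: append 3 -> window=[5, 20, 3] (not full yet)
step 4: append 10 -> window=[5, 20, 3, 10] (not full yet)
step 5: append 18 -> window=[5, 20, 3, 10, 18] -> max=20
Window #1 max = 20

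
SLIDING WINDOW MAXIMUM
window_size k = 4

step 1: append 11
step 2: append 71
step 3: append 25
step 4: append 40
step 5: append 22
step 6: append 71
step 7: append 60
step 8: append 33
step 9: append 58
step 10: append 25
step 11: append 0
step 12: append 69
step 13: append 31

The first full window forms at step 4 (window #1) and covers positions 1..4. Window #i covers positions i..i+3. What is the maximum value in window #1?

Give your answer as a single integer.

step 1: append 11 -> window=[11] (not full yet)
step 2: append 71 -> window=[11, 71] (not full yet)
step 3: append 25 -> window=[11, 71, 25] (not full yet)
step 4: append 40 -> window=[11, 71, 25, 40] -> max=71
Window #1 max = 71

Answer: 71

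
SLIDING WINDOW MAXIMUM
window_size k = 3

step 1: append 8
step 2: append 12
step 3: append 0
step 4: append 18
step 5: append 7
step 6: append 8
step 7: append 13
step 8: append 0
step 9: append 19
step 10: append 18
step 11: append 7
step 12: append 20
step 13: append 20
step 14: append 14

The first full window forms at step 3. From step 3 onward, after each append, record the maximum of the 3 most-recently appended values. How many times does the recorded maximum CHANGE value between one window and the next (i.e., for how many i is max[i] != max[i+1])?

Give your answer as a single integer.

step 1: append 8 -> window=[8] (not full yet)
step 2: append 12 -> window=[8, 12] (not full yet)
step 3: append 0 -> window=[8, 12, 0] -> max=12
step 4: append 18 -> window=[12, 0, 18] -> max=18
step 5: append 7 -> window=[0, 18, 7] -> max=18
step 6: append 8 -> window=[18, 7, 8] -> max=18
step 7: append 13 -> window=[7, 8, 13] -> max=13
step 8: append 0 -> window=[8, 13, 0] -> max=13
step 9: append 19 -> window=[13, 0, 19] -> max=19
step 10: append 18 -> window=[0, 19, 18] -> max=19
step 11: append 7 -> window=[19, 18, 7] -> max=19
step 12: append 20 -> window=[18, 7, 20] -> max=20
step 13: append 20 -> window=[7, 20, 20] -> max=20
step 14: append 14 -> window=[20, 20, 14] -> max=20
Recorded maximums: 12 18 18 18 13 13 19 19 19 20 20 20
Changes between consecutive maximums: 4

Answer: 4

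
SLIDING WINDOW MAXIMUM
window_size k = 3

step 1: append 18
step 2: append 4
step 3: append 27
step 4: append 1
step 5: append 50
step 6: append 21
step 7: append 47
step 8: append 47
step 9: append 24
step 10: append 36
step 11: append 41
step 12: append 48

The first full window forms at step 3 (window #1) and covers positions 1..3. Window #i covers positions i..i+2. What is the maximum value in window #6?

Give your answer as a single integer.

Answer: 47

Derivation:
step 1: append 18 -> window=[18] (not full yet)
step 2: append 4 -> window=[18, 4] (not full yet)
step 3: append 27 -> window=[18, 4, 27] -> max=27
step 4: append 1 -> window=[4, 27, 1] -> max=27
step 5: append 50 -> window=[27, 1, 50] -> max=50
step 6: append 21 -> window=[1, 50, 21] -> max=50
step 7: append 47 -> window=[50, 21, 47] -> max=50
step 8: append 47 -> window=[21, 47, 47] -> max=47
Window #6 max = 47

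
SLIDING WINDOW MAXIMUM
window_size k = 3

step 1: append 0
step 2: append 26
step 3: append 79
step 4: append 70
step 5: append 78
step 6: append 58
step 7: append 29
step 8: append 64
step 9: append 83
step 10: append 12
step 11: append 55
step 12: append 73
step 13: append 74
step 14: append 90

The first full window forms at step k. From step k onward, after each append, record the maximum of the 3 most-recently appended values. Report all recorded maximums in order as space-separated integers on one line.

Answer: 79 79 79 78 78 64 83 83 83 73 74 90

Derivation:
step 1: append 0 -> window=[0] (not full yet)
step 2: append 26 -> window=[0, 26] (not full yet)
step 3: append 79 -> window=[0, 26, 79] -> max=79
step 4: append 70 -> window=[26, 79, 70] -> max=79
step 5: append 78 -> window=[79, 70, 78] -> max=79
step 6: append 58 -> window=[70, 78, 58] -> max=78
step 7: append 29 -> window=[78, 58, 29] -> max=78
step 8: append 64 -> window=[58, 29, 64] -> max=64
step 9: append 83 -> window=[29, 64, 83] -> max=83
step 10: append 12 -> window=[64, 83, 12] -> max=83
step 11: append 55 -> window=[83, 12, 55] -> max=83
step 12: append 73 -> window=[12, 55, 73] -> max=73
step 13: append 74 -> window=[55, 73, 74] -> max=74
step 14: append 90 -> window=[73, 74, 90] -> max=90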